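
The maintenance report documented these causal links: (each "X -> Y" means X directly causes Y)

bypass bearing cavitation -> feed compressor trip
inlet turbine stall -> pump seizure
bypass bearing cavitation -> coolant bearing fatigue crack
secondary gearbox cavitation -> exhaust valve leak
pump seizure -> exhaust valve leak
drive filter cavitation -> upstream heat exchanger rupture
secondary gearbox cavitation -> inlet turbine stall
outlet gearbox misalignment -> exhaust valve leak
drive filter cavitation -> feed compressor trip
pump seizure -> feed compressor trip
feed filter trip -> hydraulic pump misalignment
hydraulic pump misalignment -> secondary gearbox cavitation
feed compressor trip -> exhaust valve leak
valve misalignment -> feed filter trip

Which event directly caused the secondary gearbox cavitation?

Upstream contributors include the valve misalignment, the feed filter trip, but only the hydraulic pump misalignment feeds directly into the secondary gearbox cavitation.

the hydraulic pump misalignment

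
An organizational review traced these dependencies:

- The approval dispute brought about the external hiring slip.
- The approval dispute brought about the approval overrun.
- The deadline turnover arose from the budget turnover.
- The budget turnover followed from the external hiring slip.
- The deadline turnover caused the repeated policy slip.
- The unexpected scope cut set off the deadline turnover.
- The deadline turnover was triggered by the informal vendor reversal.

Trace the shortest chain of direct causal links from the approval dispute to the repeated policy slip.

the approval dispute → the external hiring slip → the budget turnover → the deadline turnover → the repeated policy slip

the approval dispute → the external hiring slip
the external hiring slip → the budget turnover
the budget turnover → the deadline turnover
the deadline turnover → the repeated policy slip
Length: 4 steps.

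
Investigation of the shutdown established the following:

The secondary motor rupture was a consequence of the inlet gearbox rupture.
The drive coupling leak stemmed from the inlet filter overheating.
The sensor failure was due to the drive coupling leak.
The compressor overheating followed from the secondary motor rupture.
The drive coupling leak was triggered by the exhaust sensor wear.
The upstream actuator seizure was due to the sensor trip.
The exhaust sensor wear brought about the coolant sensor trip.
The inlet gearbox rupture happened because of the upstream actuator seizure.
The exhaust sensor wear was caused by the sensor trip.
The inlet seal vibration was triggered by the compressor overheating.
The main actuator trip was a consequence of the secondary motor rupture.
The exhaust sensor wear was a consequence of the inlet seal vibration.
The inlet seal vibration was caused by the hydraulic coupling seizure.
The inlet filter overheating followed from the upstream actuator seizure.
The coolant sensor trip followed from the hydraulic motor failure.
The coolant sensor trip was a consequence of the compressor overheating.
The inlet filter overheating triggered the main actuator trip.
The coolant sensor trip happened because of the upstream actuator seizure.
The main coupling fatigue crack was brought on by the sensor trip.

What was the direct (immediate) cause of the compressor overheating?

the secondary motor rupture

Upstream contributors include the sensor trip, the upstream actuator seizure, the inlet gearbox rupture, but only the secondary motor rupture feeds directly into the compressor overheating.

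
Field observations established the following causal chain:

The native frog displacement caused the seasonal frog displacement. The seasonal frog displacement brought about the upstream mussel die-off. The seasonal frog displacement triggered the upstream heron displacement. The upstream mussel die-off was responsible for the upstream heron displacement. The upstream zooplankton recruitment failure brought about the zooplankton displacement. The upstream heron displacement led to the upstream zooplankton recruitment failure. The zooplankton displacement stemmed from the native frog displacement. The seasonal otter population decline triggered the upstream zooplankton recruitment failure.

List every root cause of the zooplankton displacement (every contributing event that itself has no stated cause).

the native frog displacement, the seasonal otter population decline

Tracing upstream from the zooplankton displacement: the zooplankton displacement ← the native frog displacement.
A separate upstream branch: the zooplankton displacement ← the upstream zooplankton recruitment failure ← the seasonal otter population decline.
Each of those chain origins has no stated cause.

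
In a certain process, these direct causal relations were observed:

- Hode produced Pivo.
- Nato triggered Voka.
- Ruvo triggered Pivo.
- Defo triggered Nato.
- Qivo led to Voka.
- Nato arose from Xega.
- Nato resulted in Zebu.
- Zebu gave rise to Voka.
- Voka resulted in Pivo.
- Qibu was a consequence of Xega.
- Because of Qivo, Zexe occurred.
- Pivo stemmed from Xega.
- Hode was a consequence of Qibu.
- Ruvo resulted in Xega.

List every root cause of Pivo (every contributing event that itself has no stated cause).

Tracing upstream from Pivo: Pivo ← Voka ← Nato ← Defo.
A separate upstream branch: Pivo ← Ruvo.
A separate upstream branch: Pivo ← Voka ← Qivo.
Each of those chain origins has no stated cause.

Defo, Qivo, Ruvo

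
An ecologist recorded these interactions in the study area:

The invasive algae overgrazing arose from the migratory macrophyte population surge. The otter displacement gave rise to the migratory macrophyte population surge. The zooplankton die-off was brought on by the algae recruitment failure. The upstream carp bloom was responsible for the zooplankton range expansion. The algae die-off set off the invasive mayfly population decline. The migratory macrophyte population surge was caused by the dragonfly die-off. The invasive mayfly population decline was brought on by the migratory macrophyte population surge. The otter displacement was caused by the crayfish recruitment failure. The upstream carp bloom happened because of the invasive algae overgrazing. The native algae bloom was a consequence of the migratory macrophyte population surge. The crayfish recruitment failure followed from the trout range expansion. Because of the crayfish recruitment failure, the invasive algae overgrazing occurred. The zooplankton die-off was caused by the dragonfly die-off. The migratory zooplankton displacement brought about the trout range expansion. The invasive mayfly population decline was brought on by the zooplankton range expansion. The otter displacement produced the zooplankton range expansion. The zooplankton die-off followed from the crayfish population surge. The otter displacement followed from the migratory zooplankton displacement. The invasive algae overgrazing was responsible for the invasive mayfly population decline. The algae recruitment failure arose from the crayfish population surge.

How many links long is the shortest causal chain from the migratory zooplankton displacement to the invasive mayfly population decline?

3

Shortest chain: the migratory zooplankton displacement → the otter displacement → the migratory macrophyte population surge → the invasive mayfly population decline.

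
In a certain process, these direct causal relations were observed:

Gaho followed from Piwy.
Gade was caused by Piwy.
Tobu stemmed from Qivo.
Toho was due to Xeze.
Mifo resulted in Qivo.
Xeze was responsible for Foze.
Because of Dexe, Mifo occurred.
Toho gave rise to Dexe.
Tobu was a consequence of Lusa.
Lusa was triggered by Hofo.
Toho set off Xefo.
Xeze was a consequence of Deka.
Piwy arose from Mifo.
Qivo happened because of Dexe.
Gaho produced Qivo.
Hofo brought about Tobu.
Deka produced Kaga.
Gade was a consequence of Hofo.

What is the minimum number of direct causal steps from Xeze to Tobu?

4

Shortest chain: Xeze → Toho → Dexe → Qivo → Tobu.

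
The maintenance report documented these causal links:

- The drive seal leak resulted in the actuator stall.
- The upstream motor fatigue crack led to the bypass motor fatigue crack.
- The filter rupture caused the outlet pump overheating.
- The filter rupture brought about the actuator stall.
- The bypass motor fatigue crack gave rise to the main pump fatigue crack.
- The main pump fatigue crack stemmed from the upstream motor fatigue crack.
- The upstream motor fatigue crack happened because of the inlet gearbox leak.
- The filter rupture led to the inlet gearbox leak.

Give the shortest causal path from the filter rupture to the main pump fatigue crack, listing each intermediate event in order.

the filter rupture → the inlet gearbox leak → the upstream motor fatigue crack → the main pump fatigue crack

the filter rupture → the inlet gearbox leak
the inlet gearbox leak → the upstream motor fatigue crack
the upstream motor fatigue crack → the main pump fatigue crack
Length: 3 steps.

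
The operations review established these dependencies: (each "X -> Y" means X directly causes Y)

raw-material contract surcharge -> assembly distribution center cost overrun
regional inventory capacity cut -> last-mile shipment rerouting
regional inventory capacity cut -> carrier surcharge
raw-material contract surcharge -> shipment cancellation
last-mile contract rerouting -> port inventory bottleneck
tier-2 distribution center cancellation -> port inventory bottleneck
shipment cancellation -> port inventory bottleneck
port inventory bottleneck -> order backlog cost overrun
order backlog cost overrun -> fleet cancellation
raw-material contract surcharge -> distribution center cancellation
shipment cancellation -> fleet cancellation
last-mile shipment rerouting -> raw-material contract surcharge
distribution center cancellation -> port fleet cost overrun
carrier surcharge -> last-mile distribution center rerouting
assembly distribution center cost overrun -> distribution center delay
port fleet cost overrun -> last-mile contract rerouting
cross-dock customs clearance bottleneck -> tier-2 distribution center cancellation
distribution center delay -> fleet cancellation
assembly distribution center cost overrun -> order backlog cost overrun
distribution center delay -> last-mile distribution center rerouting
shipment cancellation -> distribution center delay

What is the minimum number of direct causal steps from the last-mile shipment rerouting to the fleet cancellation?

3

Shortest chain: the last-mile shipment rerouting → the raw-material contract surcharge → the shipment cancellation → the fleet cancellation.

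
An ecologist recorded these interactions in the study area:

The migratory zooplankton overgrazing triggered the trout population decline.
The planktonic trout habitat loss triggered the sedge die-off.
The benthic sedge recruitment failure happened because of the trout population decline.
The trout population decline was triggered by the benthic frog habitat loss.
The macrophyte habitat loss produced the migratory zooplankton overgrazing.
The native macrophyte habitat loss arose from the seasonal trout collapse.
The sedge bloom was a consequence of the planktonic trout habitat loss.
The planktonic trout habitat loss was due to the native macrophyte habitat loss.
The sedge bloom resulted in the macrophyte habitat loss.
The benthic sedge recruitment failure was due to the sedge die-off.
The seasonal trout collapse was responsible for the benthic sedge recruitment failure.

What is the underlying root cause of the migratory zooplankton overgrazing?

Tracing upstream from the migratory zooplankton overgrazing: the migratory zooplankton overgrazing ← the macrophyte habitat loss ← the sedge bloom ← the planktonic trout habitat loss ← the native macrophyte habitat loss ← the seasonal trout collapse.
The seasonal trout collapse has no stated cause, so it is the root.

the seasonal trout collapse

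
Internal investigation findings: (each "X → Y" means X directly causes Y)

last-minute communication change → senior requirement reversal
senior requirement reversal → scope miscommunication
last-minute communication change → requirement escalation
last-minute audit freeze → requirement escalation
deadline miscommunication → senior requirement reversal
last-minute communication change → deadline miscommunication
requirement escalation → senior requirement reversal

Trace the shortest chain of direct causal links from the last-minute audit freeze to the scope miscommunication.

the last-minute audit freeze → the requirement escalation → the senior requirement reversal → the scope miscommunication

the last-minute audit freeze → the requirement escalation
the requirement escalation → the senior requirement reversal
the senior requirement reversal → the scope miscommunication
Length: 3 steps.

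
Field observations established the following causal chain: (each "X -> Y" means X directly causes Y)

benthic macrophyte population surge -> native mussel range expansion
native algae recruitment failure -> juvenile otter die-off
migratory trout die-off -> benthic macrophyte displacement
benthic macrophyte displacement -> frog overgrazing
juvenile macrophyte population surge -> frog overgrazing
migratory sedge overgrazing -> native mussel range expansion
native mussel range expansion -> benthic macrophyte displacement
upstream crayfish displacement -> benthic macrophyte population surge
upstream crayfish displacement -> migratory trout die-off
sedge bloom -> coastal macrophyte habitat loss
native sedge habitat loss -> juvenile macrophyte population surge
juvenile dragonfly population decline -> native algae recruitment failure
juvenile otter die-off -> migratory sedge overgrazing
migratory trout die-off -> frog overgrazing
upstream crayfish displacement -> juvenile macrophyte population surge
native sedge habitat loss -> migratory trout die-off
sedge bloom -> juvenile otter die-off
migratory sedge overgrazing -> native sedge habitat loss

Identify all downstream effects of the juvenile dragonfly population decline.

Direct effects: the native algae recruitment failure.
2 steps out: the juvenile otter die-off.
3 steps out: the migratory sedge overgrazing.
4 steps out: the native sedge habitat loss, the native mussel range expansion.
5 steps out: the juvenile macrophyte population surge, the migratory trout die-off, the benthic macrophyte displacement.
6 steps out: the frog overgrazing.
Not reachable from it: the upstream crayfish displacement, the sedge bloom, the benthic macrophyte population surge, the coastal macrophyte habitat loss.

the benthic macrophyte displacement, the frog overgrazing, the juvenile macrophyte population surge, the juvenile otter die-off, the migratory sedge overgrazing, the migratory trout die-off, the native algae recruitment failure, the native mussel range expansion, the native sedge habitat loss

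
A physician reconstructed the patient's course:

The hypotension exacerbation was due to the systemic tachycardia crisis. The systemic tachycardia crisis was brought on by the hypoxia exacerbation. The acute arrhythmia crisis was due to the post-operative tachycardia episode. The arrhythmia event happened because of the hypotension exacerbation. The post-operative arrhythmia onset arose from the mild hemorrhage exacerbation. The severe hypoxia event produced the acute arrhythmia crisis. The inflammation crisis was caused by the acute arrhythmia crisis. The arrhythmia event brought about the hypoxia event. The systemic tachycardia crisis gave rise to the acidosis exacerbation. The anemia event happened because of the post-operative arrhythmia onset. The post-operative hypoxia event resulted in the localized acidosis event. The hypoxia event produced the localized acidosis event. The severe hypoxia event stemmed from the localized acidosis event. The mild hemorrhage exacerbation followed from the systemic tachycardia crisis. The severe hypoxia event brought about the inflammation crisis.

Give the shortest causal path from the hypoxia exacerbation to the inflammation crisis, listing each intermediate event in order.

the hypoxia exacerbation → the systemic tachycardia crisis → the hypotension exacerbation → the arrhythmia event → the hypoxia event → the localized acidosis event → the severe hypoxia event → the inflammation crisis

the hypoxia exacerbation → the systemic tachycardia crisis
the systemic tachycardia crisis → the hypotension exacerbation
the hypotension exacerbation → the arrhythmia event
the arrhythmia event → the hypoxia event
the hypoxia event → the localized acidosis event
the localized acidosis event → the severe hypoxia event
the severe hypoxia event → the inflammation crisis
Length: 7 steps.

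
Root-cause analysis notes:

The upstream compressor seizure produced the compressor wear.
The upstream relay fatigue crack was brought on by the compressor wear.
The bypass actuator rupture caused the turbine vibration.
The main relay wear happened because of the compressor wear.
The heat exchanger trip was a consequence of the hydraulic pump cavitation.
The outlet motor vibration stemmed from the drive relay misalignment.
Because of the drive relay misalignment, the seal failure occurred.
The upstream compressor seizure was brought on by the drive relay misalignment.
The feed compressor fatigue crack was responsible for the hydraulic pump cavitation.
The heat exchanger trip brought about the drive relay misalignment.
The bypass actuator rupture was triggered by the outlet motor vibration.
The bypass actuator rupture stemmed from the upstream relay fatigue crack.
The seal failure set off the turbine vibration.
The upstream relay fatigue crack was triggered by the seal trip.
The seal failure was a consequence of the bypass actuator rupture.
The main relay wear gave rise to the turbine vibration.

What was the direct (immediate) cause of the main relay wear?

Upstream contributors include the feed compressor fatigue crack, the hydraulic pump cavitation, the heat exchanger trip, the drive relay misalignment, the upstream compressor seizure, but only the compressor wear feeds directly into the main relay wear.

the compressor wear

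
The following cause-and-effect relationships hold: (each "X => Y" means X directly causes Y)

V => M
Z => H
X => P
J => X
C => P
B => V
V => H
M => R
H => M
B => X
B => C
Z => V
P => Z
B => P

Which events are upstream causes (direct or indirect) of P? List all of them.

B, C, J, X

Immediate causes of P: B, C, X.
Further upstream: J.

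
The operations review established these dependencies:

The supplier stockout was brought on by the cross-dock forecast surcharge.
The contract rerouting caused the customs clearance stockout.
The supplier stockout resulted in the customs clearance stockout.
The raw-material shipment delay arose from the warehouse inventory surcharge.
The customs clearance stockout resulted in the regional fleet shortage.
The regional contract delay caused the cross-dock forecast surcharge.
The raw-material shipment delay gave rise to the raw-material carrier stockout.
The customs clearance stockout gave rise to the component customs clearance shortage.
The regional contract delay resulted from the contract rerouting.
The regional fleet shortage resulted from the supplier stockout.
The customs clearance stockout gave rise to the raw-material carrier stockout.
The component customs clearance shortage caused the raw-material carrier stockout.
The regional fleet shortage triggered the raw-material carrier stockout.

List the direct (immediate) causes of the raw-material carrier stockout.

Upstream contributors include the contract rerouting, the regional contract delay, the cross-dock forecast surcharge, the supplier stockout, the warehouse inventory surcharge, but only the component customs clearance shortage, the customs clearance stockout, the raw-material shipment delay, the regional fleet shortage feed directly into the raw-material carrier stockout.

the component customs clearance shortage, the customs clearance stockout, the raw-material shipment delay, the regional fleet shortage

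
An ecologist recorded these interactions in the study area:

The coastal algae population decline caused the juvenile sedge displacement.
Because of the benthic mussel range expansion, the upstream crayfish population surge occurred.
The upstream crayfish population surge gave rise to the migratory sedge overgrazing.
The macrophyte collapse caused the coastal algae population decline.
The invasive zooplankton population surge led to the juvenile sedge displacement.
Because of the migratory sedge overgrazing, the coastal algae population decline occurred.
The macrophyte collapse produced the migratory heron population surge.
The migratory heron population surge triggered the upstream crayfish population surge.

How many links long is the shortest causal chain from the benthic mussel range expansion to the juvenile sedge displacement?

4

Shortest chain: the benthic mussel range expansion → the upstream crayfish population surge → the migratory sedge overgrazing → the coastal algae population decline → the juvenile sedge displacement.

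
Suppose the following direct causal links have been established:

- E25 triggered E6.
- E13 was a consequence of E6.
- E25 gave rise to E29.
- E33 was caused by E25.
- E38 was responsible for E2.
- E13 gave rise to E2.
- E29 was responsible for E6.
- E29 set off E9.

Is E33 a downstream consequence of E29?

E29 leads to E9, E6, E13, E2; E33 is not among them.

No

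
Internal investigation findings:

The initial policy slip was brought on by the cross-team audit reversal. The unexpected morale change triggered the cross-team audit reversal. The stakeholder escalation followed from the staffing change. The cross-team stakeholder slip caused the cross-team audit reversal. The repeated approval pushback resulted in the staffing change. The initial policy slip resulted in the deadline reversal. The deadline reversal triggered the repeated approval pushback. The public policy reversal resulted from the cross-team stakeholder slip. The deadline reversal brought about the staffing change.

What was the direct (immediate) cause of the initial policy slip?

the cross-team audit reversal

Upstream contributors include the cross-team stakeholder slip, the unexpected morale change, but only the cross-team audit reversal feeds directly into the initial policy slip.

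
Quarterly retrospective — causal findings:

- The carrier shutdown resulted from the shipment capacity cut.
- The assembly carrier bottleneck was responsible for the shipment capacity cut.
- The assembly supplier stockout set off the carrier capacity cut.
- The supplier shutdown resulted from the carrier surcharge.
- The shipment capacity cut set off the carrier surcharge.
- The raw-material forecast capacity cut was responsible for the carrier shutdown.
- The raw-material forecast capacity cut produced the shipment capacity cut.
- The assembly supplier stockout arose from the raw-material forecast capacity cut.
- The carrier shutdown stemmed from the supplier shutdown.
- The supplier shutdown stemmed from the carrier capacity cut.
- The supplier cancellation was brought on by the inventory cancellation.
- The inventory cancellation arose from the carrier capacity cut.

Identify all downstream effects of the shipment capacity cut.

the carrier shutdown, the carrier surcharge, the supplier shutdown

Direct effects: the carrier surcharge, the carrier shutdown.
2 steps out: the supplier shutdown.
Not reachable from it: the raw-material forecast capacity cut, the assembly supplier stockout, the carrier capacity cut, the inventory cancellation, the supplier cancellation, the assembly carrier bottleneck.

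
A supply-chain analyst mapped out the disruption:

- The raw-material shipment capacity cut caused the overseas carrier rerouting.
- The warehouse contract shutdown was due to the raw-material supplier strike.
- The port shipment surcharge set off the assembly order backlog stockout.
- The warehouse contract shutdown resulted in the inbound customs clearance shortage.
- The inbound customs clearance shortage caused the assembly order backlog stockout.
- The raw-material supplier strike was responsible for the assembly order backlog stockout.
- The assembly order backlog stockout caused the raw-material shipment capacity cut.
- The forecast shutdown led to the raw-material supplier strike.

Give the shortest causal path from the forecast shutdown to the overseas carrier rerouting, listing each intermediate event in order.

the forecast shutdown → the raw-material supplier strike
the raw-material supplier strike → the assembly order backlog stockout
the assembly order backlog stockout → the raw-material shipment capacity cut
the raw-material shipment capacity cut → the overseas carrier rerouting
Length: 4 steps.

the forecast shutdown → the raw-material supplier strike → the assembly order backlog stockout → the raw-material shipment capacity cut → the overseas carrier rerouting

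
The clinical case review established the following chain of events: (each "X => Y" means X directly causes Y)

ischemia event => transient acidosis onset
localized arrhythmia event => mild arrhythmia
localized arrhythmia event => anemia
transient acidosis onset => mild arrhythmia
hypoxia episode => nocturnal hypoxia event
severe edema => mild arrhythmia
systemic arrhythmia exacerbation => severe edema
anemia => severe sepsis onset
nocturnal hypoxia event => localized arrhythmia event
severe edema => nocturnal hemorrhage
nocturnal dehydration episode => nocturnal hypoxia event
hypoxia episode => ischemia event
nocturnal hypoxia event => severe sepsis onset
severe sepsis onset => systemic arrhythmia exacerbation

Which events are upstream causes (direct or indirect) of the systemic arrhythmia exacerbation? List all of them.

Immediate cause of the systemic arrhythmia exacerbation: the severe sepsis onset.
Further upstream: the hypoxia episode, the nocturnal hypoxia event, the localized arrhythmia event, the anemia, the nocturnal dehydration episode.

the anemia, the hypoxia episode, the localized arrhythmia event, the nocturnal dehydration episode, the nocturnal hypoxia event, the severe sepsis onset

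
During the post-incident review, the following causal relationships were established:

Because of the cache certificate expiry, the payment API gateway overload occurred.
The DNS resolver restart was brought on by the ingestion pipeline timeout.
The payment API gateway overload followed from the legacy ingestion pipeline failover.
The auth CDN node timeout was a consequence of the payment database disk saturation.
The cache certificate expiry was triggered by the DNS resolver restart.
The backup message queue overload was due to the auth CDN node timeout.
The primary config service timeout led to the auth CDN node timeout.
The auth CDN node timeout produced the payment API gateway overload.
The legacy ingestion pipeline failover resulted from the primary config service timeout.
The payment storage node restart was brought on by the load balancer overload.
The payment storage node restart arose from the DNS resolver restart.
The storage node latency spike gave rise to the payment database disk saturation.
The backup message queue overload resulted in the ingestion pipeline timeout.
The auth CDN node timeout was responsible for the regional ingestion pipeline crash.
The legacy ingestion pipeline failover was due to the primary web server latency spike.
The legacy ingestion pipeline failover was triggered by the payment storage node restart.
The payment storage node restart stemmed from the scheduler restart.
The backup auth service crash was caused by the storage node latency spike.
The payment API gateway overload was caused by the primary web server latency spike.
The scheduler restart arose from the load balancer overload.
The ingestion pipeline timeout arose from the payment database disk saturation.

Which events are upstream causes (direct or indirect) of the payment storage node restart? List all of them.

the DNS resolver restart, the auth CDN node timeout, the backup message queue overload, the ingestion pipeline timeout, the load balancer overload, the payment database disk saturation, the primary config service timeout, the scheduler restart, the storage node latency spike

Immediate causes of the payment storage node restart: the load balancer overload, the scheduler restart, the DNS resolver restart.
Further upstream: the storage node latency spike, the primary config service timeout, the payment database disk saturation, the auth CDN node timeout, the backup message queue overload, the ingestion pipeline timeout.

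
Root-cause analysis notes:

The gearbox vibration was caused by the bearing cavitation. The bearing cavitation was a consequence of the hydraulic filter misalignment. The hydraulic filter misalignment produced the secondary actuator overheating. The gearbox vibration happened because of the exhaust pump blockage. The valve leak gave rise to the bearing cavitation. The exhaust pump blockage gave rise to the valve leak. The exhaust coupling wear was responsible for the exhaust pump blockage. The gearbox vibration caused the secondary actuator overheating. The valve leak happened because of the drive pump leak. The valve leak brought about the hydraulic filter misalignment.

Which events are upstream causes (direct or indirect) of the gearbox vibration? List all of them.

Immediate causes of the gearbox vibration: the exhaust pump blockage, the bearing cavitation.
Further upstream: the drive pump leak, the exhaust coupling wear, the valve leak, the hydraulic filter misalignment.

the bearing cavitation, the drive pump leak, the exhaust coupling wear, the exhaust pump blockage, the hydraulic filter misalignment, the valve leak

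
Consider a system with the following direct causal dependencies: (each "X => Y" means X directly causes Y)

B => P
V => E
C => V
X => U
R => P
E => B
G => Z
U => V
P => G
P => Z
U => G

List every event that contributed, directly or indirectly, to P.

B, C, E, R, U, V, X

Immediate causes of P: R, B.
Further upstream: C, X, U, V, E.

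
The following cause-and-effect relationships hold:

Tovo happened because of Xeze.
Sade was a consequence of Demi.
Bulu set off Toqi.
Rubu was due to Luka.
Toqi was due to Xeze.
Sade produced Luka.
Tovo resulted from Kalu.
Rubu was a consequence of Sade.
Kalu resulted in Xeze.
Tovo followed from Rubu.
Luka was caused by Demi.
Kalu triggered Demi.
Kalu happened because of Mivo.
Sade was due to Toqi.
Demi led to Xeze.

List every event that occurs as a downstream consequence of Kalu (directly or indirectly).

Direct effects: Demi, Xeze, Tovo.
2 steps out: Toqi, Sade, Luka.
3 steps out: Rubu.
Not reachable from it: Bulu, Mivo.

Demi, Luka, Rubu, Sade, Toqi, Tovo, Xeze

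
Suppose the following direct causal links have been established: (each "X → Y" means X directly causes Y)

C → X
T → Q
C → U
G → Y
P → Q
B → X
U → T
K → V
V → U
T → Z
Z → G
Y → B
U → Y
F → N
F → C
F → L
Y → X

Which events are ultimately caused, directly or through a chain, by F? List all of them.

B, C, G, L, N, Q, T, U, X, Y, Z

Direct effects: N, C, L.
2 steps out: U, X.
3 steps out: T, Y.
4 steps out: Z, B, Q.
5 steps out: G.
Not reachable from it: K, V, P.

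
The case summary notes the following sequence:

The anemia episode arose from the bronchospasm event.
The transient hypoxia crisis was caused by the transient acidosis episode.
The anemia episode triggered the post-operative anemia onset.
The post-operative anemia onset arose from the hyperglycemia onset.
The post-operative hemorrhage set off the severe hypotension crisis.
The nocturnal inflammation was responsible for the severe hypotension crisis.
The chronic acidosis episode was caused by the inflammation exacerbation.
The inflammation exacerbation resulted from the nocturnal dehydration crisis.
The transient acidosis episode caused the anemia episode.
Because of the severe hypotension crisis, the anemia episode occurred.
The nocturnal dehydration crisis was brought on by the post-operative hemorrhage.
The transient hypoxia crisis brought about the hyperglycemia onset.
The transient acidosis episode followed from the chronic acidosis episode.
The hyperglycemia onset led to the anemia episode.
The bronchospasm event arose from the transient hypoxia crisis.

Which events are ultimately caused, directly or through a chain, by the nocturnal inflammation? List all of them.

the anemia episode, the post-operative anemia onset, the severe hypotension crisis

Direct effects: the severe hypotension crisis.
2 steps out: the anemia episode.
3 steps out: the post-operative anemia onset.
Not reachable from it: the post-operative hemorrhage, the nocturnal dehydration crisis, the inflammation exacerbation, the chronic acidosis episode, the transient acidosis episode, the transient hypoxia crisis, the hyperglycemia onset, the bronchospasm event.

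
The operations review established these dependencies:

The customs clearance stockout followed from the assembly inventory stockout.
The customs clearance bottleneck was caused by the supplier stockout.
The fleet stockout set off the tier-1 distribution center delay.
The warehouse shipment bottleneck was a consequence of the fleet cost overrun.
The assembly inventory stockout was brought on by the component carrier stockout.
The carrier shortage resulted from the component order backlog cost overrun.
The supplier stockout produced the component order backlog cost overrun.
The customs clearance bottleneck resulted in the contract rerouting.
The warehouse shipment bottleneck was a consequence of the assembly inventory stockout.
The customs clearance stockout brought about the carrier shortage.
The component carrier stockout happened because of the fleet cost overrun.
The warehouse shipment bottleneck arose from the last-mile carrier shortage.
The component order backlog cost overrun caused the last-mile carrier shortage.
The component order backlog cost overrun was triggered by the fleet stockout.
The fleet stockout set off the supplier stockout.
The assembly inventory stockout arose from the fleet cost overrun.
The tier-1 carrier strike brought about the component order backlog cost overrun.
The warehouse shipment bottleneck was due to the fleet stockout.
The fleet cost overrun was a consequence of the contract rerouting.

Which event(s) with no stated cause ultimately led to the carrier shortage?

Tracing upstream from the carrier shortage: the carrier shortage ← the component order backlog cost overrun ← the fleet stockout.
A separate upstream branch: the carrier shortage ← the component order backlog cost overrun ← the tier-1 carrier strike.
Each of those chain origins has no stated cause.

the fleet stockout, the tier-1 carrier strike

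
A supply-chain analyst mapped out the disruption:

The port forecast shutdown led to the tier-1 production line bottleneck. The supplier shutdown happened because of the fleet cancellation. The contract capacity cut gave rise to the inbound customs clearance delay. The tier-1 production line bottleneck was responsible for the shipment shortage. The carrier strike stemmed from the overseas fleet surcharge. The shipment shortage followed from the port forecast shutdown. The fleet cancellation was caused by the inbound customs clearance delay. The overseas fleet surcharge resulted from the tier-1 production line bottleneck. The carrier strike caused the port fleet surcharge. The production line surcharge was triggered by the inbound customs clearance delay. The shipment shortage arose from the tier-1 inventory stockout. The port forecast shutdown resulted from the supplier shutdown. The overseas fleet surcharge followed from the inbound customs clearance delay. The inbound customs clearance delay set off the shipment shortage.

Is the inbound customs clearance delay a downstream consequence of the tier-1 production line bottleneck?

No

The tier-1 production line bottleneck leads to the overseas fleet surcharge, the carrier strike, the port fleet surcharge, the shipment shortage; the inbound customs clearance delay is not among them.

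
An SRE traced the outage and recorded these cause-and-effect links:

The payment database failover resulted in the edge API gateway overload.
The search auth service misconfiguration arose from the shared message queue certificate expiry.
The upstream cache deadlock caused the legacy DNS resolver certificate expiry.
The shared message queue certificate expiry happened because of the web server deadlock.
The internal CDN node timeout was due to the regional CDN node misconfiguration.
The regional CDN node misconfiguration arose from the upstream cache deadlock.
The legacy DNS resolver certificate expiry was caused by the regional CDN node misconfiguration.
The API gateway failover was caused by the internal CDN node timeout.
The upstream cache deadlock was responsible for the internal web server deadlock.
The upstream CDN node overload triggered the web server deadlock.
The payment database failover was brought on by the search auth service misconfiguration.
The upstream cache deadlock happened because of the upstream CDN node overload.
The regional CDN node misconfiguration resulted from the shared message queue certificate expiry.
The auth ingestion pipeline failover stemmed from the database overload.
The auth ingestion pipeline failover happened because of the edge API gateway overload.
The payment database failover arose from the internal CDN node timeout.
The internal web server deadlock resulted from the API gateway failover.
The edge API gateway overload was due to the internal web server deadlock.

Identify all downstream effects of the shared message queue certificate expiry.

the API gateway failover, the auth ingestion pipeline failover, the edge API gateway overload, the internal CDN node timeout, the internal web server deadlock, the legacy DNS resolver certificate expiry, the payment database failover, the regional CDN node misconfiguration, the search auth service misconfiguration

Direct effects: the regional CDN node misconfiguration, the search auth service misconfiguration.
2 steps out: the internal CDN node timeout, the legacy DNS resolver certificate expiry, the payment database failover.
3 steps out: the API gateway failover, the edge API gateway overload.
4 steps out: the internal web server deadlock, the auth ingestion pipeline failover.
Not reachable from it: the database overload, the upstream CDN node overload, the upstream cache deadlock, the web server deadlock.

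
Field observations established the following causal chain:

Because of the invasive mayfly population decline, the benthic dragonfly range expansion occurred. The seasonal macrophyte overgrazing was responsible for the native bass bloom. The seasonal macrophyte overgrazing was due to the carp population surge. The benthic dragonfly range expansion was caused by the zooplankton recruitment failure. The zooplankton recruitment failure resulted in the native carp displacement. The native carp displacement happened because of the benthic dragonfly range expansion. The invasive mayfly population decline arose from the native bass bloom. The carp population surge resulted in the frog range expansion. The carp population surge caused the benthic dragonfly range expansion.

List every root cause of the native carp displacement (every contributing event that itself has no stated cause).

the carp population surge, the zooplankton recruitment failure

Tracing upstream from the native carp displacement: the native carp displacement ← the benthic dragonfly range expansion ← the carp population surge.
A separate upstream branch: the native carp displacement ← the zooplankton recruitment failure.
Each of those chain origins has no stated cause.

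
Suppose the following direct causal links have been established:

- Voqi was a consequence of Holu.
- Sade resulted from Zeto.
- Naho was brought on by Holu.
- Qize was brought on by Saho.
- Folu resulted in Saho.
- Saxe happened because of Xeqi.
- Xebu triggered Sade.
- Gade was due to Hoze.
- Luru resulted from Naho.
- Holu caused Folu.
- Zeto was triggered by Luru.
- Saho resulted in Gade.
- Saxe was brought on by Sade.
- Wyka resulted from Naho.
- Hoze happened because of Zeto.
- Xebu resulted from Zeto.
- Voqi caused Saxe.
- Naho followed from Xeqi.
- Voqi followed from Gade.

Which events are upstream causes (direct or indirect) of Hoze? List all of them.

Holu, Luru, Naho, Xeqi, Zeto

Immediate cause of Hoze: Zeto.
Further upstream: Holu, Xeqi, Naho, Luru.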